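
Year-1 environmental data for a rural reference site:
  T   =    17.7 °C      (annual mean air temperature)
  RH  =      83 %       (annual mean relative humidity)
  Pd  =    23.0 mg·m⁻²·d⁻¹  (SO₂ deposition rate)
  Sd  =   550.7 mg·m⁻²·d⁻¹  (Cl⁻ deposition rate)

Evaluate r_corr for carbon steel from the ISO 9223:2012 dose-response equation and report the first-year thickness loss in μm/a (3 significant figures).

r_corr = 192 μm/a

carbon steel: f(T) = -0.054·(T−10) [T>10 °C] = -0.4158
  sulphur-dioxide contribution → 31.36 μm/a
  chloride contribution → 160.3 μm/a
  ⇒ r_corr(carbon steel) = 191.7 μm/a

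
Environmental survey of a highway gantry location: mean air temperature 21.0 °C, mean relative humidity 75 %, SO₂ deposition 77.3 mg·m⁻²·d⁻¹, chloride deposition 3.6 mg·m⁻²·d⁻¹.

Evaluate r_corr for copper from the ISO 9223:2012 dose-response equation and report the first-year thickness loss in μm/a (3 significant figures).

copper: temperature factor f = -0.080·(11.0) = -0.8800
  Pd branch = 0.0053·Pd^0.26·e^(0.059·RH+f) = 0.5686 μm/a
  Sd branch = 0.01025·Sd^0.27·e^(0.036·RH+0.049·T) = 0.6031 μm/a
  r_corr = 0.5686 + 0.6031 = 1.172 μm/a

r_corr = 1.17 μm/a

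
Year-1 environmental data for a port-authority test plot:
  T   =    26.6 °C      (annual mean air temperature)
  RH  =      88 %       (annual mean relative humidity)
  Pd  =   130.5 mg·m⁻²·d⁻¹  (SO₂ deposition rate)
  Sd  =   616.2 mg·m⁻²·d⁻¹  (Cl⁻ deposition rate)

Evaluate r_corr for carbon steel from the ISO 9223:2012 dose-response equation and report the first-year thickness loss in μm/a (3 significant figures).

r_corr = 342 μm/a

carbon steel: f(T) = -0.054·(T−10) [T>10 °C] = -0.8964
  Pd branch = 1.77·Pd^0.52·e^(0.02·RH+f) = 52.86 μm/a
  Cl⁻ term: 0.102·616.2^0.62·exp(0.033·88+0.04·26.6) = 289.4
  sum: 52.86 + 289.4 → r_corr = 342.3 μm/a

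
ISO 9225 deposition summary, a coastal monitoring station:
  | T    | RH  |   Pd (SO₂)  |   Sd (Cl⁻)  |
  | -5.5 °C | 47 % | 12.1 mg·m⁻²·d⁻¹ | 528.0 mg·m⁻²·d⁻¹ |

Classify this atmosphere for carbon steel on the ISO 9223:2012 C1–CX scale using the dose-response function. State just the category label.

carbon steel: f(T) = +0.150·(T−10) [T≤10 °C] = -2.3250
  SO₂ term: 1.77·12.1^0.52·exp(0.02·47-2.3250) = 1.62
  Cl⁻ term: 0.102·528.0^0.62·exp(0.033·47+0.04·-5.5) = 18.82
  sum: 1.62 + 18.82 → r_corr = 20.44 μm/a
Category bounds: 1.3…25 μm/a bracket r_corr ⇒ C2

C2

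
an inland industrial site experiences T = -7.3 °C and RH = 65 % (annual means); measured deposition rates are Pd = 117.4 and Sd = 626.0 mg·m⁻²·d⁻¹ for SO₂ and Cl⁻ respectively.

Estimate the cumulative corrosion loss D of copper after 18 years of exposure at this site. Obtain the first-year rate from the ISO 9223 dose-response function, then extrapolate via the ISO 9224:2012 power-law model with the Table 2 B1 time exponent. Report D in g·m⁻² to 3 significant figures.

copper: f(T) = +0.126·(T−10) [T≤10 °C] = -2.1798
  Pd branch = 0.0053·Pd^0.26·e^(0.059·RH+f) = 0.09577 μm/a
  Sd branch = 0.01025·Sd^0.27·e^(0.036·RH+0.049·T) = 0.4234 μm/a
  sum: 0.09577 + 0.4234 → r_corr = 0.5191 μm/a
ISO 9224: D(t) = r_corr · t^b with b = 0.667 (copper, B1)
  D(18) = 0.5191 × 18^0.667 = 0.5191 × 6.875 = 3.569 μm
  Mass loss = 3.569 μm × 8.96 g/cm³ = 31.98 g·m⁻²

D(18) = 32.0 g·m⁻²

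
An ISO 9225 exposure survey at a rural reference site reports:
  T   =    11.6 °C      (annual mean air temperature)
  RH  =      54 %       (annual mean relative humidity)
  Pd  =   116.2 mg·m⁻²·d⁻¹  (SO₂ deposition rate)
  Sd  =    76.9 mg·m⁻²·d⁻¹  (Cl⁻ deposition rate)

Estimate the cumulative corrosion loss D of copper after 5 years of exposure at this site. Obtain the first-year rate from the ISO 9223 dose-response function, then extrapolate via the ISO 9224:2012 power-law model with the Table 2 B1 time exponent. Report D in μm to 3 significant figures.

D(5) = 2.33 μm

copper: temperature factor f = -0.080·(1.6) = -0.1280
  SO₂ term: 0.0053·116.2^0.26·exp(0.059·54-0.1280) = 0.3884
  Sd branch = 0.01025·Sd^0.27·e^(0.036·RH+0.049·T) = 0.4084 μm/a
  sum: 0.3884 + 0.4084 → r_corr = 0.7968 μm/a
Power-law: D(5) = r_corr · 5^0.667
  D(5) = 0.7968 × 5^0.667 = 0.7968 × 2.926 = 2.331 μm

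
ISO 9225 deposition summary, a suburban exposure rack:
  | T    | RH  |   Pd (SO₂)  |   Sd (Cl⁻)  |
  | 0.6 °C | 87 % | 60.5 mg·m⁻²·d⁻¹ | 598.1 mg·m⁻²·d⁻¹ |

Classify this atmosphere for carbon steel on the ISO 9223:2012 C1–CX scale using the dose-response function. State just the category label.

carbon steel: f(T) = +0.150·(T−10) [T≤10 °C] = -1.4100
  SO₂ term: 1.77·60.5^0.52·exp(0.02·87-1.4100) = 20.79
  Cl⁻ term: 0.102·598.1^0.62·exp(0.033·87+0.04·0.6) = 97.16
  sum: 20.79 + 97.16 → r_corr = 117.9 μm/a
Category bounds: 80…200 μm/a bracket r_corr ⇒ C5

C5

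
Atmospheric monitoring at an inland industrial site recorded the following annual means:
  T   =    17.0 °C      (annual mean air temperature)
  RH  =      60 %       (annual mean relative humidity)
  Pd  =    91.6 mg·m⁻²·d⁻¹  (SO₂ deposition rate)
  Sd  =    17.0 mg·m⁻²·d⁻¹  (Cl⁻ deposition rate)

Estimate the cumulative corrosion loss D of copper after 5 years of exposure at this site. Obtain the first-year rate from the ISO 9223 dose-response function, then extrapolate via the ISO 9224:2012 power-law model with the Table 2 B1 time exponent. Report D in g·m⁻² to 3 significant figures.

D(5) = 20.4 g·m⁻²

copper: f(T) = -0.080·(T−10) [T>10 °C] = -0.5600
  sulphur-dioxide contribution → 0.3377 μm/a
  chloride contribution → 0.4393 μm/a
  ⇒ r_corr(copper) = 0.7771 μm/a
ISO 9224: D(t) = r_corr · t^b with b = 0.667 (copper, B1)
  D(5) = 0.7771 × 5^0.667 = 0.7771 × 2.926 = 2.273 μm
  Mass loss = 2.273 μm × 8.96 g/cm³ = 20.37 g·m⁻²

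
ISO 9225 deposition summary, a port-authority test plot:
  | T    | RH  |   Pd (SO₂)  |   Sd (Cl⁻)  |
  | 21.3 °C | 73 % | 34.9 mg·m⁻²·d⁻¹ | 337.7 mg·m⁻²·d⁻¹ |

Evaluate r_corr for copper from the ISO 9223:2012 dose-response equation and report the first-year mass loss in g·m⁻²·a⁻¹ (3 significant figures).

copper: T>10 °C ⇒ hinge -0.080·(21.3−10) = -0.9040
  SO₂ term: 0.0053·34.9^0.26·exp(0.059·73-0.9040) = 0.4012
  Sd branch = 0.01025·Sd^0.27·e^(0.036·RH+0.049·T) = 1.941 μm/a
  r_corr = 0.4012 + 1.941 = 2.342 μm/a
Convert to mass loss: 2.342 μm/a × 8.96 g/cm³ = 20.99 g·m⁻²·a⁻¹

r_corr = 21.0 g·m⁻²·a⁻¹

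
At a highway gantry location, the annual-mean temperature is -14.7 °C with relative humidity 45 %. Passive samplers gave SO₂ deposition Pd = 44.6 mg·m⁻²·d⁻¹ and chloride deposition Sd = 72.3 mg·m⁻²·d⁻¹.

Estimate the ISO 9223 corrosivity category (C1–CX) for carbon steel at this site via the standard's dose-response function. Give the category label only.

C2

carbon steel: temperature factor f = +0.150·(-24.7) = -3.7050
  Pd branch = 1.77·Pd^0.52·e^(0.02·RH+f) = 0.7717 μm/a
  Sd branch = 0.102·Sd^0.62·e^(0.033·RH+0.04·T) = 3.555 μm/a
  r_corr = 0.7717 + 3.555 = 4.327 μm/a
Category bounds: 1.3…25 μm/a bracket r_corr ⇒ C2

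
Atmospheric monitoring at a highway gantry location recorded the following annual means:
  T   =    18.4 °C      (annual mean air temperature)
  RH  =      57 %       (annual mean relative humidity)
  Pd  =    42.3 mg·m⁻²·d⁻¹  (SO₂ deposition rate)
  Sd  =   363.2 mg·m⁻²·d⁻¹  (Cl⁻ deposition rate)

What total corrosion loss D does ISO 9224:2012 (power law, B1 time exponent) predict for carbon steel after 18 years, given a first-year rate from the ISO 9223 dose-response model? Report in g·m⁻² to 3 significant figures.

carbon steel: temperature factor f = -0.054·(8.4) = -0.4536
  Pd branch = 1.77·Pd^0.52·e^(0.02·RH+f) = 24.65 μm/a
  Cl⁻ term: 0.102·363.2^0.62·exp(0.033·57+0.04·18.4) = 54.01
  r_corr = 24.65 + 54.01 = 78.65 μm/a
Long-term exponent b (ISO 9224 Table 2, B1) = 0.523
  D(18) = 78.65 × 18^0.523 = 78.65 × 4.534 = 356.6 μm
  Mass loss = 356.6 μm × 7.85 g/cm³ = 2800 g·m⁻²

D(18) = 2.80e+03 g·m⁻²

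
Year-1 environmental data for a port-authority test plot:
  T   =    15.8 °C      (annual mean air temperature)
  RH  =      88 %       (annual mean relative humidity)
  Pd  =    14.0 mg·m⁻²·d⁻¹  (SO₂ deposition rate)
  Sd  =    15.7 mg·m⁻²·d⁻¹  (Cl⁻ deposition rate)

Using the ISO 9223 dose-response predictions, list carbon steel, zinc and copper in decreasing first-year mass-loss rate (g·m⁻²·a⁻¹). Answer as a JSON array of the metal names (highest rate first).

["carbon steel", "copper", "zinc"]

carbon steel: T>10 °C ⇒ hinge -0.054·(15.8−10) = -0.3132
  sulphur-dioxide contribution → 29.67 μm/a
  chloride contribution → 19.31 μm/a
  total first-year rate 48.98 μm/a
  mass loss = 48.98 μm/a × 7.85 g/cm³ = 384.5 g·m⁻²·a⁻¹
zinc: T>10 °C ⇒ hinge -0.071·(15.8−10) = -0.4118
  sulphur-dioxide contribution → 1.563 μm/a
  chloride contribution → 0.6512 μm/a
  ⇒ r_corr(zinc) = 2.215 μm/a
  mass loss = 2.215 μm/a × 7.14 g/cm³ = 15.81 g·m⁻²·a⁻¹
copper: T>10 °C ⇒ hinge -0.080·(15.8−10) = -0.4640
  sulphur-dioxide contribution → 1.19 μm/a
  chloride contribution → 1.111 μm/a
  ⇒ r_corr(copper) = 2.301 μm/a
  mass loss = 2.301 μm/a × 8.96 g/cm³ = 20.62 g·m⁻²·a⁻¹
Ordering by g·m⁻²·a⁻¹: carbon steel (384) > copper (20.6) > zinc (15.8)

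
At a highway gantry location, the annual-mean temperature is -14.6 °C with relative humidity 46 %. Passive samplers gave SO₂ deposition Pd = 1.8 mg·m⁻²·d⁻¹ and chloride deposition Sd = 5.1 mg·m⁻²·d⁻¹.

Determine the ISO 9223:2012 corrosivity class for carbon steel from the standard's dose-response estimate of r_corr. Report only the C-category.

carbon steel: temperature factor f = +0.150·(-24.6) = -3.6900
  SO₂ term: 1.77·1.8^0.52·exp(0.02·46-3.6900) = 0.1506
  Sd branch = 0.102·Sd^0.62·e^(0.033·RH+0.04·T) = 0.7127 μm/a
  sum: 0.1506 + 0.7127 → r_corr = 0.8633 μm/a
0.863 μm/a falls in (0, 1.3] for carbon steel → category C1

C1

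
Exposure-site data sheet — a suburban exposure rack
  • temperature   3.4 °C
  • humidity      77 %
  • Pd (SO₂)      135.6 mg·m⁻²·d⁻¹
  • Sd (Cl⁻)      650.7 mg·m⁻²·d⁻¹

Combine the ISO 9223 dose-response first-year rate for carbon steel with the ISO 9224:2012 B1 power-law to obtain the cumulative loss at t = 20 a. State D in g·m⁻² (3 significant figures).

carbon steel: f(T) = +0.150·(T−10) [T≤10 °C] = -0.9900
  sulphur-dioxide contribution → 39.41 μm/a
  chloride contribution → 82.32 μm/a
  ⇒ r_corr(carbon steel) = 121.7 μm/a
ISO 9224: D(t) = r_corr · t^b with b = 0.523 (carbon steel, B1)
  D(20) = 121.7 × 20^0.523 = 121.7 × 4.791 = 583.2 μm
  Mass loss = 583.2 μm × 7.85 g/cm³ = 4578 g·m⁻²

D(20) = 4.58e+03 g·m⁻²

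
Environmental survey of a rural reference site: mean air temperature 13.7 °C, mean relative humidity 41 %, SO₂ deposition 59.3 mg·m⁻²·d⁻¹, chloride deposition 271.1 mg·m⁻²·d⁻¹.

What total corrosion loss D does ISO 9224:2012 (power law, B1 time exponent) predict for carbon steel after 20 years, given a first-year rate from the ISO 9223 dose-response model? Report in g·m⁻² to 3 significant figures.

D(20) = 1.86e+03 g·m⁻²

carbon steel: temperature factor f = -0.054·(3.7) = -0.1998
  SO₂ term: 1.77·59.3^0.52·exp(0.02·41-0.1998) = 27.5
  Cl⁻ term: 0.102·271.1^0.62·exp(0.033·41+0.04·13.7) = 22.02
  sum: 27.5 + 22.02 → r_corr = 49.51 μm/a
Power-law: D(20) = r_corr · 20^0.523
  D(20) = 49.51 × 20^0.523 = 49.51 × 4.791 = 237.2 μm
  Mass loss = 237.2 μm × 7.85 g/cm³ = 1862 g·m⁻²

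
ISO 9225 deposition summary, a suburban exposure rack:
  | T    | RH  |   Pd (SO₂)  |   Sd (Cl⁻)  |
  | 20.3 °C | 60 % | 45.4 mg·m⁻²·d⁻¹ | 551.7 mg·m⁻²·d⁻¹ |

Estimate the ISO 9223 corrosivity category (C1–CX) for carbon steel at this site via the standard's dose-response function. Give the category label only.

C5

carbon steel: T>10 °C ⇒ hinge -0.054·(20.3−10) = -0.5562
  Pd branch = 1.77·Pd^0.52·e^(0.02·RH+f) = 24.5 μm/a
  Cl⁻ term: 0.102·551.7^0.62·exp(0.033·60+0.04·20.3) = 83.37
  sum: 24.5 + 83.37 → r_corr = 107.9 μm/a
ISO 9223 Table 2 (carbon steel): 80 < 108 ≤ 200 μm/a ⇒ C5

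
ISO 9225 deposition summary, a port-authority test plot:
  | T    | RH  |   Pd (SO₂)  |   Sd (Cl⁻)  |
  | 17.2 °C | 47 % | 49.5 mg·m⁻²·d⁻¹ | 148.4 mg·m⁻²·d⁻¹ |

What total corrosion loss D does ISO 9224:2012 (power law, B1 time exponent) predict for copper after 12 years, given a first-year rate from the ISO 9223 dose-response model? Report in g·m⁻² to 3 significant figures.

copper: f(T) = -0.080·(T−10) [T>10 °C] = -0.5760
  sulphur-dioxide contribution → 0.1315 μm/a
  chloride contribution → 0.4987 μm/a
  total first-year rate 0.6303 μm/a
ISO 9224: D(t) = r_corr · t^b with b = 0.667 (copper, B1)
  D(12) = 0.6303 × 12^0.667 = 0.6303 × 5.246 = 3.306 μm
  Mass loss = 3.306 μm × 8.96 g/cm³ = 29.62 g·m⁻²

D(12) = 29.6 g·m⁻²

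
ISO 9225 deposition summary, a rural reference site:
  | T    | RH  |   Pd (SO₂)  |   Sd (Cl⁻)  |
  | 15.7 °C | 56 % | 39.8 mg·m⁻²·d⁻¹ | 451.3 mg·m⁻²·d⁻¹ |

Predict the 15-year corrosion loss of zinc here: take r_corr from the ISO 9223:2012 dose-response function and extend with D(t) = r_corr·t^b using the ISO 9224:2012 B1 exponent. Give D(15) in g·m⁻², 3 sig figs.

D(15) = 256 g·m⁻²

zinc: temperature factor f = -0.071·(5.7) = -0.4047
  Pd branch = 0.0129·Pd^0.44·e^(0.046·RH+f) = 0.5722 μm/a
  Sd branch = 0.0175·Sd^0.57·e^(0.008·RH+0.085·T) = 3.39 μm/a
  r_corr = 0.5722 + 3.39 = 3.962 μm/a
ISO 9224: D(t) = r_corr · t^b with b = 0.813 (zinc, B1)
  D(15) = 3.962 × 15^0.813 = 3.962 × 9.04 = 35.82 μm
  Mass loss = 35.82 μm × 7.14 g/cm³ = 255.7 g·m⁻²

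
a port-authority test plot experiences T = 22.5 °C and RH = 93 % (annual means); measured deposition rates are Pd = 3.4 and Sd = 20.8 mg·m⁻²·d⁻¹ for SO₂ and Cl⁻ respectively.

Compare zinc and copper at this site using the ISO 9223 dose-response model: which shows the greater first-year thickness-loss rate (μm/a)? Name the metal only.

zinc: T>10 °C ⇒ hinge -0.071·(22.5−10) = -0.8875
  sulphur-dioxide contribution → 0.656 μm/a
  chloride contribution → 1.406 μm/a
  ⇒ r_corr(zinc) = 2.062 μm/a
copper: temperature factor f = -0.080·(12.5) = -1.0000
  sulphur-dioxide contribution → 0.6474 μm/a
  chloride contribution → 1.993 μm/a
  total first-year rate 2.64 μm/a
Ordering by μm/a: copper (2.64) > zinc (2.06)

copper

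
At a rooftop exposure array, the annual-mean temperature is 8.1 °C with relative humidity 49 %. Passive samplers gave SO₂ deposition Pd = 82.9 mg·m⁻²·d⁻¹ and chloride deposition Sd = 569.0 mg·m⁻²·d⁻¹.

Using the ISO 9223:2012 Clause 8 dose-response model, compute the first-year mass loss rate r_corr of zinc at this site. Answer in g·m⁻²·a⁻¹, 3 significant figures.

r_corr = 19.4 g·m⁻²·a⁻¹

zinc: T≤10 °C ⇒ hinge +0.038·(8.1−10) = -0.0722
  Pd branch = 0.0129·Pd^0.44·e^(0.046·RH+f) = 0.7985 μm/a
  Sd branch = 0.0175·Sd^0.57·e^(0.008·RH+0.085·T) = 1.917 μm/a
  r_corr = 0.7985 + 1.917 = 2.716 μm/a
Convert to mass loss: 2.716 μm/a × 7.14 g/cm³ = 19.39 g·m⁻²·a⁻¹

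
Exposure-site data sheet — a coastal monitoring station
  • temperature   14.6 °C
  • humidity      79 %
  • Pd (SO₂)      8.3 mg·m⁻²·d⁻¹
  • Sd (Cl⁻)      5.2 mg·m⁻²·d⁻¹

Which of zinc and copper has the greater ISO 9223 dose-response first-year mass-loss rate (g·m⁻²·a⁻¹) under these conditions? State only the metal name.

copper

zinc: T>10 °C ⇒ hinge -0.071·(14.6−10) = -0.3266
  sulphur-dioxide contribution → 0.8941 μm/a
  chloride contribution → 0.2915 μm/a
  total first-year rate 1.186 μm/a
  mass loss = 1.186 μm/a × 7.14 g/cm³ = 8.465 g·m⁻²·a⁻¹
copper: f(T) = -0.080·(T−10) [T>10 °C] = -0.3680
  sulphur-dioxide contribution → 0.6725 μm/a
  chloride contribution → 0.5622 μm/a
  ⇒ r_corr(copper) = 1.235 μm/a
  mass loss = 1.235 μm/a × 8.96 g/cm³ = 11.06 g·m⁻²·a⁻¹
Ordering by g·m⁻²·a⁻¹: copper (11.1) > zinc (8.46)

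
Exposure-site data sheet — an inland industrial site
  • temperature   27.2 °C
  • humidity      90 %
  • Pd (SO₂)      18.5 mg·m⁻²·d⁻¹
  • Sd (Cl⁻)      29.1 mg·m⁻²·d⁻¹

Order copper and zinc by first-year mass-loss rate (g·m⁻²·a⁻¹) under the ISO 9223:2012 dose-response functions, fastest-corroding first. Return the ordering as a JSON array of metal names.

copper: T>10 °C ⇒ hinge -0.080·(27.2−10) = -1.3760
  SO₂ term: 0.0053·18.5^0.26·exp(0.059·90-1.3760) = 0.5784
  Cl⁻ term: 0.01025·29.1^0.27·exp(0.036·90+0.049·27.2) = 2.466
  sum: 0.5784 + 2.466 → r_corr = 3.044 μm/a
  mass loss = 3.044 μm/a × 8.96 g/cm³ = 27.27 g·m⁻²·a⁻¹
zinc: temperature factor f = -0.071·(17.2) = -1.2212
  Pd branch = 0.0129·Pd^0.44·e^(0.046·RH+f) = 0.8625 μm/a
  Cl⁻ term: 0.0175·29.1^0.57·exp(0.008·90+0.085·27.2) = 2.479
  r_corr = 0.8625 + 2.479 = 3.341 μm/a
  mass loss = 3.341 μm/a × 7.14 g/cm³ = 23.86 g·m⁻²·a⁻¹
Ordering by g·m⁻²·a⁻¹: copper (27.3) > zinc (23.9)

["copper", "zinc"]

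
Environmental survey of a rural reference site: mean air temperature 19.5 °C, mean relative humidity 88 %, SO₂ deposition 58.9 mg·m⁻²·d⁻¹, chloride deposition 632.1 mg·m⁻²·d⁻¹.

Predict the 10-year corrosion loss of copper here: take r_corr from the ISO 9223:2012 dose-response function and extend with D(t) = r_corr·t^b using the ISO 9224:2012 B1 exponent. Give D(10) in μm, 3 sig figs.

D(10) = 22.8 μm

copper: temperature factor f = -0.080·(9.5) = -0.7600
  sulphur-dioxide contribution → 1.286 μm/a
  chloride contribution → 3.612 μm/a
  ⇒ r_corr(copper) = 4.898 μm/a
ISO 9224: D(t) = r_corr · t^b with b = 0.667 (copper, B1)
  D(10) = 4.898 × 10^0.667 = 4.898 × 4.645 = 22.75 μm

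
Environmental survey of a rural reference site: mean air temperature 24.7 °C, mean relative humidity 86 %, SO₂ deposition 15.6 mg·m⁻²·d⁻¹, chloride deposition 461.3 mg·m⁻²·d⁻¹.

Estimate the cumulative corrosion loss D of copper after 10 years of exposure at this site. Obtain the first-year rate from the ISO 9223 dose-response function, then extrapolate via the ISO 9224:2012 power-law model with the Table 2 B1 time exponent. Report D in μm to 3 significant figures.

copper: f(T) = -0.080·(T−10) [T>10 °C] = -1.1760
  sulphur-dioxide contribution → 0.5338 μm/a
  chloride contribution → 3.983 μm/a
  total first-year rate 4.517 μm/a
Long-term exponent b (ISO 9224 Table 2, B1) = 0.667
  D(10) = 4.517 × 10^0.667 = 4.517 × 4.645 = 20.98 μm

D(10) = 21.0 μm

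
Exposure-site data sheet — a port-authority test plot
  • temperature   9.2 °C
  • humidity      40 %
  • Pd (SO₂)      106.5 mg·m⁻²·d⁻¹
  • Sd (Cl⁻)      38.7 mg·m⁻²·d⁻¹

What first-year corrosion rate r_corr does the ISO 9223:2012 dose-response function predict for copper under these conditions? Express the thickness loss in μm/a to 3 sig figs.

r_corr = 0.353 μm/a

copper: T≤10 °C ⇒ hinge +0.126·(9.2−10) = -0.1008
  Pd branch = 0.0053·Pd^0.26·e^(0.059·RH+f) = 0.1708 μm/a
  Cl⁻ term: 0.01025·38.7^0.27·exp(0.036·40+0.049·9.2) = 0.1822
  sum: 0.1708 + 0.1822 → r_corr = 0.353 μm/a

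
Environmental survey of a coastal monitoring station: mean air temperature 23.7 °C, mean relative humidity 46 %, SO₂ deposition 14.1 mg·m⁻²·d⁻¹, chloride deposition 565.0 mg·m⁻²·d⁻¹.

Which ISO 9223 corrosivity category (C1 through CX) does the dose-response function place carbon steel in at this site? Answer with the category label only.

C4

carbon steel: T>10 °C ⇒ hinge -0.054·(23.7−10) = -0.7398
  sulphur-dioxide contribution → 8.391 μm/a
  chloride contribution → 61.07 μm/a
  total first-year rate 69.46 μm/a
ISO 9223 Table 2 (carbon steel): 50 < 69.5 ≤ 80 μm/a ⇒ C4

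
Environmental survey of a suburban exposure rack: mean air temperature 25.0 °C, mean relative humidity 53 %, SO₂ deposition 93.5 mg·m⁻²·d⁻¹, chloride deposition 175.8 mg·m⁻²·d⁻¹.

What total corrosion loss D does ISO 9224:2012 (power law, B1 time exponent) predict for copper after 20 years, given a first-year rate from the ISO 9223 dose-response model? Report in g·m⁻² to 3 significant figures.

D(20) = 70.6 g·m⁻²

copper: f(T) = -0.080·(T−10) [T>10 °C] = -1.2000
  Pd branch = 0.0053·Pd^0.26·e^(0.059·RH+f) = 0.1185 μm/a
  Cl⁻ term: 0.01025·175.8^0.27·exp(0.036·53+0.049·25.0) = 0.9496
  r_corr = 0.1185 + 0.9496 = 1.068 μm/a
Long-term exponent b (ISO 9224 Table 2, B1) = 0.667
  D(20) = 1.068 × 20^0.667 = 1.068 × 7.375 = 7.877 μm
  Mass loss = 7.877 μm × 8.96 g/cm³ = 70.58 g·m⁻²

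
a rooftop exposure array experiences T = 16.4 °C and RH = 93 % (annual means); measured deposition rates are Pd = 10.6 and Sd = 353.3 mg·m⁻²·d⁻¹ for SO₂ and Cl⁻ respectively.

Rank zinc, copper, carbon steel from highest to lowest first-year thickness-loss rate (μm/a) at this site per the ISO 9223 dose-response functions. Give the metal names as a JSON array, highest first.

["carbon steel", "zinc", "copper"]

zinc: T>10 °C ⇒ hinge -0.071·(16.4−10) = -0.4544
  Pd branch = 0.0129·Pd^0.44·e^(0.046·RH+f) = 1.668 μm/a
  Sd branch = 0.0175·Sd^0.57·e^(0.008·RH+0.085·T) = 4.207 μm/a
  r_corr = 1.668 + 4.207 = 5.876 μm/a
copper: T>10 °C ⇒ hinge -0.080·(16.4−10) = -0.5120
  SO₂ term: 0.0053·10.6^0.26·exp(0.059·93-0.5120) = 1.417
  Cl⁻ term: 0.01025·353.3^0.27·exp(0.036·93+0.049·16.4) = 3.175
  r_corr = 1.417 + 3.175 = 4.592 μm/a
carbon steel: f(T) = -0.054·(T−10) [T>10 °C] = -0.3456
  Pd branch = 1.77·Pd^0.52·e^(0.02·RH+f) = 27.47 μm/a
  Sd branch = 0.102·Sd^0.62·e^(0.033·RH+0.04·T) = 160.8 μm/a
  r_corr = 27.47 + 160.8 = 188.2 μm/a
Ordering by μm/a: carbon steel (188) > zinc (5.88) > copper (4.59)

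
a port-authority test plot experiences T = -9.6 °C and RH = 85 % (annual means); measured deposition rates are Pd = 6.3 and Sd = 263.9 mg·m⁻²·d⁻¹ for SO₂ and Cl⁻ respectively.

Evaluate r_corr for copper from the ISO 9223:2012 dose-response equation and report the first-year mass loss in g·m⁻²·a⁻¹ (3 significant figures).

copper: T≤10 °C ⇒ hinge +0.126·(-9.6−10) = -2.4696
  Pd branch = 0.0053·Pd^0.26·e^(0.059·RH+f) = 0.109 μm/a
  Cl⁻ term: 0.01025·263.9^0.27·exp(0.036·85+0.049·-9.6) = 0.6154
  r_corr = 0.109 + 0.6154 = 0.7244 μm/a
Convert to mass loss: 0.7244 μm/a × 8.96 g/cm³ = 6.491 g·m⁻²·a⁻¹

r_corr = 6.49 g·m⁻²·a⁻¹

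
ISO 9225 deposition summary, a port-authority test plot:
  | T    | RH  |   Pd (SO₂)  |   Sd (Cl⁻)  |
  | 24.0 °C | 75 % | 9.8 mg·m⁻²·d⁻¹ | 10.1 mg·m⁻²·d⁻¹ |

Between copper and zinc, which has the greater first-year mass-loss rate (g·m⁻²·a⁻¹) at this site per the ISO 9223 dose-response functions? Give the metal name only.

copper

copper: f(T) = -0.080·(T−10) [T>10 °C] = -1.1200
  SO₂ term: 0.0053·9.8^0.26·exp(0.059·75-1.1200) = 0.2614
  Cl⁻ term: 0.01025·10.1^0.27·exp(0.036·75+0.049·24.0) = 0.923
  sum: 0.2614 + 0.923 → r_corr = 1.184 μm/a
  mass loss = 1.184 μm/a × 8.96 g/cm³ = 10.61 g·m⁻²·a⁻¹
zinc: T>10 °C ⇒ hinge -0.071·(24.0−10) = -0.9940
  SO₂ term: 0.0129·9.8^0.44·exp(0.046·75-0.9940) = 0.4105
  Sd branch = 0.0175·Sd^0.57·e^(0.008·RH+0.085·T) = 0.9163 μm/a
  sum: 0.4105 + 0.9163 → r_corr = 1.327 μm/a
  mass loss = 1.327 μm/a × 7.14 g/cm³ = 9.474 g·m⁻²·a⁻¹
Ordering by g·m⁻²·a⁻¹: copper (10.6) > zinc (9.47)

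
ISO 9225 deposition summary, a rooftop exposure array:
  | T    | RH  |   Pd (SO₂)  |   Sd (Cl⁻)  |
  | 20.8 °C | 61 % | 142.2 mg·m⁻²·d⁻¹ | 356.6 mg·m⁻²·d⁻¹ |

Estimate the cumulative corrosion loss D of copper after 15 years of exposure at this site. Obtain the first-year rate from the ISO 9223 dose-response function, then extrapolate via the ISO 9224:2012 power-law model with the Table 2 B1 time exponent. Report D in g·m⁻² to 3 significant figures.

D(15) = 84.2 g·m⁻²

copper: temperature factor f = -0.080·(10.8) = -0.8640
  SO₂ term: 0.0053·142.2^0.26·exp(0.059·61-0.8640) = 0.2964
  Cl⁻ term: 0.01025·356.6^0.27·exp(0.036·61+0.049·20.8) = 1.248
  sum: 0.2964 + 1.248 → r_corr = 1.544 μm/a
ISO 9224: D(t) = r_corr · t^b with b = 0.667 (copper, B1)
  D(15) = 1.544 × 15^0.667 = 1.544 × 6.088 = 9.401 μm
  Mass loss = 9.401 μm × 8.96 g/cm³ = 84.23 g·m⁻²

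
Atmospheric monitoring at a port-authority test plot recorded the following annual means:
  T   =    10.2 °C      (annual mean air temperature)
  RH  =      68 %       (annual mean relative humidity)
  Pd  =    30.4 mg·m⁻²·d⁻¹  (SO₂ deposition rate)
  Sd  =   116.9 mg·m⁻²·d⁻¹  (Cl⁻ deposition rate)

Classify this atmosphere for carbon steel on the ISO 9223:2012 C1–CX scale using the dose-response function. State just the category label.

C4

carbon steel: temperature factor f = -0.054·(0.2) = -0.0108
  Pd branch = 1.77·Pd^0.52·e^(0.02·RH+f) = 40.27 μm/a
  Cl⁻ term: 0.102·116.9^0.62·exp(0.033·68+0.04·10.2) = 27.69
  sum: 40.27 + 27.69 → r_corr = 67.97 μm/a
68 μm/a falls in (50, 80] for carbon steel → category C4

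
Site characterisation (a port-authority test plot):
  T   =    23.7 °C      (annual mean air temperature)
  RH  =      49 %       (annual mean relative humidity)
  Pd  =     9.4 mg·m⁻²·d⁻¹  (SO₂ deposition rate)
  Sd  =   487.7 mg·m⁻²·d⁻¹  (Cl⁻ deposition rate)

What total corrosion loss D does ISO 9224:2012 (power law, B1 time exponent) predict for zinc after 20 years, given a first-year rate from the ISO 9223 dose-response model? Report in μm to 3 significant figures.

D(20) = 77.0 μm

zinc: T>10 °C ⇒ hinge -0.071·(23.7−10) = -0.9727
  Pd branch = 0.0129·Pd^0.44·e^(0.046·RH+f) = 0.1245 μm/a
  Sd branch = 0.0175·Sd^0.57·e^(0.008·RH+0.085·T) = 6.613 μm/a
  r_corr = 0.1245 + 6.613 = 6.738 μm/a
Power-law: D(20) = r_corr · 20^0.813
  D(20) = 6.738 × 20^0.813 = 6.738 × 11.42 = 76.96 μm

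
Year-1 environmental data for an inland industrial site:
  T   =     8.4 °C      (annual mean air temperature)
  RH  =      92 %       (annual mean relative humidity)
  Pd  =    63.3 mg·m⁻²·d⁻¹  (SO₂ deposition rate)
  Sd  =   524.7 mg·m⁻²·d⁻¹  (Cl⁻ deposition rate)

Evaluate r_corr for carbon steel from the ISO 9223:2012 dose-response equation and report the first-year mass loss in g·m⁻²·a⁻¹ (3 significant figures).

carbon steel: f(T) = +0.150·(T−10) [T≤10 °C] = -0.2400
  Pd branch = 1.77·Pd^0.52·e^(0.02·RH+f) = 75.78 μm/a
  Sd branch = 0.102·Sd^0.62·e^(0.033·RH+0.04·T) = 144.3 μm/a
  r_corr = 75.78 + 144.3 = 220.1 μm/a
Convert to mass loss: 220.1 μm/a × 7.85 g/cm³ = 1728 g·m⁻²·a⁻¹

r_corr = 1.73e+03 g·m⁻²·a⁻¹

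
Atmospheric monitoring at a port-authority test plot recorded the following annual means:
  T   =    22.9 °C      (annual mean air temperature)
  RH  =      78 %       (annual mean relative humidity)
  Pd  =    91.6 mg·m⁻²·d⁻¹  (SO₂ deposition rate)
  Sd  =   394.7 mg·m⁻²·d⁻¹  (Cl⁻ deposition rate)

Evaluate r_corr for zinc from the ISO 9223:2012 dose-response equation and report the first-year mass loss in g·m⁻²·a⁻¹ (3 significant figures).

r_corr = 59.0 g·m⁻²·a⁻¹

zinc: f(T) = -0.071·(T−10) [T>10 °C] = -0.9159
  SO₂ term: 0.0129·91.6^0.44·exp(0.046·78-0.9159) = 1.362
  Sd branch = 0.0175·Sd^0.57·e^(0.008·RH+0.085·T) = 6.907 μm/a
  r_corr = 1.362 + 6.907 = 8.269 μm/a
Convert to mass loss: 8.269 μm/a × 7.14 g/cm³ = 59.04 g·m⁻²·a⁻¹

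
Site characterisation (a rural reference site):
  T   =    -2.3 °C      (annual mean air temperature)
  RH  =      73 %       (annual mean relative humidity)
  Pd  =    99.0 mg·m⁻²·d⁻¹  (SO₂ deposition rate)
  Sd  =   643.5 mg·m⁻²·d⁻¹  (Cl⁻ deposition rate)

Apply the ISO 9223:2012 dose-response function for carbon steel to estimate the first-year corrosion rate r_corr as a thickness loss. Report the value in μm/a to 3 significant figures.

carbon steel: temperature factor f = +0.150·(-12.3) = -1.8450
  Pd branch = 1.77·Pd^0.52·e^(0.02·RH+f) = 13.14 μm/a
  Cl⁻ term: 0.102·643.5^0.62·exp(0.033·73+0.04·-2.3) = 57.04
  r_corr = 13.14 + 57.04 = 70.17 μm/a

r_corr = 70.2 μm/a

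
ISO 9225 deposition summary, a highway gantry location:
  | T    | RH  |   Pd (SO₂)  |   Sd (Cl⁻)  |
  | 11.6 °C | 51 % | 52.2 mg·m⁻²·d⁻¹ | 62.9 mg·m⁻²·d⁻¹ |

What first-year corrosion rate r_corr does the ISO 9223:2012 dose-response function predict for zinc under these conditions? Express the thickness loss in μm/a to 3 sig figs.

zinc: f(T) = -0.071·(T−10) [T>10 °C] = -0.1136
  sulphur-dioxide contribution → 0.6853 μm/a
  chloride contribution → 0.7476 μm/a
  total first-year rate 1.433 μm/a

r_corr = 1.43 μm/a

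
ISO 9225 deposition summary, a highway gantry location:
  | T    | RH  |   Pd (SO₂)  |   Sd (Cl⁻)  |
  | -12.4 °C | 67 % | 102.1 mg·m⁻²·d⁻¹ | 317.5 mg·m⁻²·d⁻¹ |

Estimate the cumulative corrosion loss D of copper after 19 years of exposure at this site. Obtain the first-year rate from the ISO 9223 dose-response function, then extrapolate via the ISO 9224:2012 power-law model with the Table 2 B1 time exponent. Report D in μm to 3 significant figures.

copper: temperature factor f = +0.126·(-22.4) = -2.8224
  Pd branch = 0.0053·Pd^0.26·e^(0.059·RH+f) = 0.05466 μm/a
  Sd branch = 0.01025·Sd^0.27·e^(0.036·RH+0.049·T) = 0.295 μm/a
  sum: 0.05466 + 0.295 → r_corr = 0.3497 μm/a
Long-term exponent b (ISO 9224 Table 2, B1) = 0.667
  D(19) = 0.3497 × 19^0.667 = 0.3497 × 7.127 = 2.492 μm

D(19) = 2.49 μm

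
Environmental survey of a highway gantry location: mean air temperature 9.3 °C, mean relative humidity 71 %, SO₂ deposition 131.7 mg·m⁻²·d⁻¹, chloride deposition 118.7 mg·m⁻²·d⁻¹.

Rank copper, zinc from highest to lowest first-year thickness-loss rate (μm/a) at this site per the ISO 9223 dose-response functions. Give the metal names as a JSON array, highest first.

copper: T≤10 °C ⇒ hinge +0.126·(9.3−10) = -0.0882
  sulphur-dioxide contribution → 1.138 μm/a
  chloride contribution → 0.7565 μm/a
  ⇒ r_corr(copper) = 1.895 μm/a
zinc: T≤10 °C ⇒ hinge +0.038·(9.3−10) = -0.0266
  sulphur-dioxide contribution → 2.819 μm/a
  chloride contribution → 1.036 μm/a
  total first-year rate 3.855 μm/a
Ordering by μm/a: zinc (3.86) > copper (1.89)

["zinc", "copper"]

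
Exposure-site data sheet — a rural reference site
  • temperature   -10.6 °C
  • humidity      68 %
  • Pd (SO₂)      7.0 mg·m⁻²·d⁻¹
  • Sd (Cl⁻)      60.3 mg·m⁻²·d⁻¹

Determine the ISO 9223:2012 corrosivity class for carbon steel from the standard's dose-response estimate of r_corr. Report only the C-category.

carbon steel: temperature factor f = +0.150·(-20.6) = -3.0900
  Pd branch = 1.77·Pd^0.52·e^(0.02·RH+f) = 0.8632 μm/a
  Cl⁻ term: 0.102·60.3^0.62·exp(0.033·68+0.04·-10.6) = 7.995
  sum: 0.8632 + 7.995 → r_corr = 8.858 μm/a
ISO 9223 Table 2 (carbon steel): 1.3 < 8.86 ≤ 25 μm/a ⇒ C2

C2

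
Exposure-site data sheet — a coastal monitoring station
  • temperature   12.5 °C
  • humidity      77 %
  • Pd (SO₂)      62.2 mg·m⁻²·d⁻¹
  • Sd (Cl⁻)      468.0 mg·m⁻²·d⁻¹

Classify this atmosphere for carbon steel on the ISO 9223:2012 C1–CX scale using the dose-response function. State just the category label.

carbon steel: f(T) = -0.054·(T−10) [T>10 °C] = -0.1350
  SO₂ term: 1.77·62.2^0.52·exp(0.02·77-0.1350) = 61.79
  Cl⁻ term: 0.102·468.0^0.62·exp(0.033·77+0.04·12.5) = 96.57
  sum: 61.79 + 96.57 → r_corr = 158.4 μm/a
Category bounds: 80…200 μm/a bracket r_corr ⇒ C5

C5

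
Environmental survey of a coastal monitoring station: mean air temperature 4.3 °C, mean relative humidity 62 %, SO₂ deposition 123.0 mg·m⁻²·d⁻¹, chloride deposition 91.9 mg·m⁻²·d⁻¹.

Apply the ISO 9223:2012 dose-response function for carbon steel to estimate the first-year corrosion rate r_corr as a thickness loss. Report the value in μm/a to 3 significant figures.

r_corr = 47.2 μm/a

carbon steel: T≤10 °C ⇒ hinge +0.150·(4.3−10) = -0.8550
  sulphur-dioxide contribution → 31.76 μm/a
  chloride contribution → 15.46 μm/a
  ⇒ r_corr(carbon steel) = 47.22 μm/a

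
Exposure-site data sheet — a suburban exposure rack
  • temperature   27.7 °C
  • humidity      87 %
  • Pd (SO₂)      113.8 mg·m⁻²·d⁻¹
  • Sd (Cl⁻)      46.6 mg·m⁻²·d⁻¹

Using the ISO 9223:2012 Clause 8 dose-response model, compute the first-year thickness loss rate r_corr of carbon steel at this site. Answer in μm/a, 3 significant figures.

r_corr = 104 μm/a

carbon steel: T>10 °C ⇒ hinge -0.054·(27.7−10) = -0.9558
  Pd branch = 1.77·Pd^0.52·e^(0.02·RH+f) = 45.47 μm/a
  Cl⁻ term: 0.102·46.6^0.62·exp(0.033·87+0.04·27.7) = 59.03
  sum: 45.47 + 59.03 → r_corr = 104.5 μm/a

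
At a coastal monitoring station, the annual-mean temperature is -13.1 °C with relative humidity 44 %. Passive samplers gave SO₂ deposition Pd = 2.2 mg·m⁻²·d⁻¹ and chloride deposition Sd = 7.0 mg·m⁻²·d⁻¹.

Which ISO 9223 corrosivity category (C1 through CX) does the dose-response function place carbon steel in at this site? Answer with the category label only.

carbon steel: f(T) = +0.150·(T−10) [T≤10 °C] = -3.4650
  SO₂ term: 1.77·2.2^0.52·exp(0.02·44-3.4650) = 0.2011
  Sd branch = 0.102·Sd^0.62·e^(0.033·RH+0.04·T) = 0.8622 μm/a
  r_corr = 0.2011 + 0.8622 = 1.063 μm/a
Category bounds: 0…1.3 μm/a bracket r_corr ⇒ C1

C1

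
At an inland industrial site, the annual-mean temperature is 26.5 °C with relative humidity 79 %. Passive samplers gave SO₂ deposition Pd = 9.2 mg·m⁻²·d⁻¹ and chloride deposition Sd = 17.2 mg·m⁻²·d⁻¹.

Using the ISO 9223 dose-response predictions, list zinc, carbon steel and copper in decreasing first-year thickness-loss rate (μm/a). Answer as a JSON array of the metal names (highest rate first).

zinc: f(T) = -0.071·(T−10) [T>10 °C] = -1.1715
  Pd branch = 0.0129·Pd^0.44·e^(0.046·RH+f) = 0.4019 μm/a
  Cl⁻ term: 0.0175·17.2^0.57·exp(0.008·79+0.085·26.5) = 1.585
  r_corr = 0.4019 + 1.585 = 1.987 μm/a
carbon steel: f(T) = -0.054·(T−10) [T>10 °C] = -0.8910
  SO₂ term: 1.77·9.2^0.52·exp(0.02·79-0.8910) = 11.18
  Sd branch = 0.102·Sd^0.62·e^(0.033·RH+0.04·T) = 23.29 μm/a
  r_corr = 11.18 + 23.29 = 34.47 μm/a
copper: f(T) = -0.080·(T−10) [T>10 °C] = -1.3200
  Pd branch = 0.0053·Pd^0.26·e^(0.059·RH+f) = 0.2666 μm/a
  Sd branch = 0.01025·Sd^0.27·e^(0.036·RH+0.049·T) = 1.391 μm/a
  r_corr = 0.2666 + 1.391 = 1.658 μm/a
Ordering by μm/a: carbon steel (34.5) > zinc (1.99) > copper (1.66)

["carbon steel", "zinc", "copper"]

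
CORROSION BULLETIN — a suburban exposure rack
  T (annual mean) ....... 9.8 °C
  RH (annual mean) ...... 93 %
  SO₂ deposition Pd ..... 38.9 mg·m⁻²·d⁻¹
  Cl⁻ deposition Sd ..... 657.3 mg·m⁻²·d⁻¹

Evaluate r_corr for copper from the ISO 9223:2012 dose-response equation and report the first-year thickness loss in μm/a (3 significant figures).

r_corr = 5.95 μm/a

copper: temperature factor f = +0.126·(-0.2) = -0.0252
  SO₂ term: 0.0053·38.9^0.26·exp(0.059·93-0.0252) = 3.234
  Cl⁻ term: 0.01025·657.3^0.27·exp(0.036·93+0.049·9.8) = 2.717
  r_corr = 3.234 + 2.717 = 5.951 μm/a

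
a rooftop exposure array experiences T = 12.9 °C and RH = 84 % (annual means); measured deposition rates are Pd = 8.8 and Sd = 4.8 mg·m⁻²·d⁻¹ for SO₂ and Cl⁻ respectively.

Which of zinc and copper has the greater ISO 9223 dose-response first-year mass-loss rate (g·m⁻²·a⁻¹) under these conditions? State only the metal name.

zinc: T>10 °C ⇒ hinge -0.071·(12.9−10) = -0.2059
  SO₂ term: 0.0129·8.8^0.44·exp(0.046·84-0.2059) = 1.303
  Sd branch = 0.0175·Sd^0.57·e^(0.008·RH+0.085·T) = 0.2508 μm/a
  sum: 1.303 + 0.2508 → r_corr = 1.554 μm/a
  mass loss = 1.554 μm/a × 7.14 g/cm³ = 11.09 g·m⁻²·a⁻¹
copper: temperature factor f = -0.080·(2.9) = -0.2320
  SO₂ term: 0.0053·8.8^0.26·exp(0.059·84-0.2320) = 1.051
  Sd branch = 0.01025·Sd^0.27·e^(0.036·RH+0.049·T) = 0.606 μm/a
  r_corr = 1.051 + 0.606 = 1.657 μm/a
  mass loss = 1.657 μm/a × 8.96 g/cm³ = 14.84 g·m⁻²·a⁻¹
Ordering by g·m⁻²·a⁻¹: copper (14.8) > zinc (11.1)

copper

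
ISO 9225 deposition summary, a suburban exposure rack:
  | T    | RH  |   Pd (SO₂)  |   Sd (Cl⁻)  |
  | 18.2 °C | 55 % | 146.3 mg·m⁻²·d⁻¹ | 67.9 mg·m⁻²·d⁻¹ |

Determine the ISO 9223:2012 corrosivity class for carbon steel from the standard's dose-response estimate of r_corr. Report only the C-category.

C4

carbon steel: T>10 °C ⇒ hinge -0.054·(18.2−10) = -0.4428
  sulphur-dioxide contribution → 45.64 μm/a
  chloride contribution → 17.73 μm/a
  ⇒ r_corr(carbon steel) = 63.37 μm/a
63.4 μm/a falls in (50, 80] for carbon steel → category C4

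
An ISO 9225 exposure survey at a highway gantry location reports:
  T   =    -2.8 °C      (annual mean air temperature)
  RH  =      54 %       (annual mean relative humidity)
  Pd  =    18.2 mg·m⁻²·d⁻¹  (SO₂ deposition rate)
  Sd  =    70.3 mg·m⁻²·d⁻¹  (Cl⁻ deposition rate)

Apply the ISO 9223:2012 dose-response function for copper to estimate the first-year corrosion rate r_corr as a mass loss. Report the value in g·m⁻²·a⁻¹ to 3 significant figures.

copper: temperature factor f = +0.126·(-12.8) = -1.6128
  SO₂ term: 0.0053·18.2^0.26·exp(0.059·54-1.6128) = 0.05434
  Sd branch = 0.01025·Sd^0.27·e^(0.036·RH+0.049·T) = 0.1968 μm/a
  r_corr = 0.05434 + 0.1968 = 0.2512 μm/a
Convert to mass loss: 0.2512 μm/a × 8.96 g/cm³ = 2.25 g·m⁻²·a⁻¹

r_corr = 2.25 g·m⁻²·a⁻¹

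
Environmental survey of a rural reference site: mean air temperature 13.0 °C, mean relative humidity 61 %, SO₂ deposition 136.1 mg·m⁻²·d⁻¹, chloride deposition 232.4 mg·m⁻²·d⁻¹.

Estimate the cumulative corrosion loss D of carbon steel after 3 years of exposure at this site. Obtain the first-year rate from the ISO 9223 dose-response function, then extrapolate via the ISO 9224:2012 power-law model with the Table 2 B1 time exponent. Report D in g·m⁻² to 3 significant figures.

carbon steel: T>10 °C ⇒ hinge -0.054·(13.0−10) = -0.1620
  sulphur-dioxide contribution → 65.62 μm/a
  chloride contribution → 37.65 μm/a
  total first-year rate 103.3 μm/a
Long-term exponent b (ISO 9224 Table 2, B1) = 0.523
  D(3) = 103.3 × 3^0.523 = 103.3 × 1.776 = 183.4 μm
  Mass loss = 183.4 μm × 7.85 g/cm³ = 1440 g·m⁻²

D(3) = 1.44e+03 g·m⁻²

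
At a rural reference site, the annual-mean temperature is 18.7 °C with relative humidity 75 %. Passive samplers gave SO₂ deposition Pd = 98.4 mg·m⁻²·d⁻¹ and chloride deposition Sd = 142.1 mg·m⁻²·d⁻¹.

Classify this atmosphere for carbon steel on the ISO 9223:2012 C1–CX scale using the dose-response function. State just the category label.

carbon steel: T>10 °C ⇒ hinge -0.054·(18.7−10) = -0.4698
  SO₂ term: 1.77·98.4^0.52·exp(0.02·75-0.4698) = 53.92
  Sd branch = 0.102·Sd^0.62·e^(0.033·RH+0.04·T) = 55.33 μm/a
  r_corr = 53.92 + 55.33 = 109.2 μm/a
109 μm/a falls in (80, 200] for carbon steel → category C5

C5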